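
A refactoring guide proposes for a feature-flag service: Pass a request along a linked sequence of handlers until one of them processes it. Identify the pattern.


This matches the Chain of Responsibility pattern

Chain of Responsibility


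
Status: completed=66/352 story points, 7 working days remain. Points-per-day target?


Formula: Required rate = Remaining points / Days left
Remaining = 352 - 66 = 286 points
Required rate = 286 / 7 = 40.86 points/day

40.86 points/day


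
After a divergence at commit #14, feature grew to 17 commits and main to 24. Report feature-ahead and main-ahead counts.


Common ancestor: commit #14
feature commits after divergence: 17 - 14 = 3
main commits after divergence: 24 - 14 = 10
feature is 3 commits ahead of main
main is 10 commits ahead of feature

feature ahead: 3, main ahead: 10


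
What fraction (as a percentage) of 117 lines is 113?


Coverage = covered / total * 100
Coverage = 113 / 117 * 100
Coverage = 96.58%

96.58%


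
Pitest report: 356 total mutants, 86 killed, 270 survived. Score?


Mutation score = killed / total * 100
Mutation score = 86 / 356 * 100
Mutation score = 24.16%

24.16%


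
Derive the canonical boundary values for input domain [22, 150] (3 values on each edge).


Range: [22, 150]
Boundaries: just below min, min, min+1, max-1, max, just above max
Values: [21, 22, 23, 149, 150, 151]

[21, 22, 23, 149, 150, 151]


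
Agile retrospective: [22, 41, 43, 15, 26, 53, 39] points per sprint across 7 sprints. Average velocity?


Formula: Avg velocity = Total points / Number of sprints
Points: [22, 41, 43, 15, 26, 53, 39]
Sum = 22 + 41 + 43 + 15 + 26 + 53 + 39 = 239
Avg velocity = 239 / 7 = 34.14 points/sprint

34.14 points/sprint


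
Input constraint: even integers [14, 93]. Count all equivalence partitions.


Constraint: even integers in [14, 93]
Class 1: x < 14 — out-of-range invalid
Class 2: x in [14,93] but odd — wrong type invalid
Class 3: x in [14,93] and even — valid
Class 4: x > 93 — out-of-range invalid
Total equivalence classes: 4

4 equivalence classes


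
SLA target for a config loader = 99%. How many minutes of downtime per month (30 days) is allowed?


Formula: allowed downtime = period * (100 - SLA) / 100
Period (month (30 days)) = 43200 minutes
Unavailability fraction = (100 - 99.0) / 100
Allowed downtime = 43200 * (100 - 99.0) / 100
Allowed downtime = 432.0 minutes

432.0 minutes


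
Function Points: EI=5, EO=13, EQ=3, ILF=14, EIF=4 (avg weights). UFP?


UFP = EI*4 + EO*5 + EQ*4 + ILF*10 + EIF*7
UFP = 5*4 + 13*5 + 3*4 + 14*10 + 4*7
UFP = 20 + 65 + 12 + 140 + 28
UFP = 265

265


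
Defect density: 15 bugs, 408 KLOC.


Defect density = defects / KLOC
Defect density = 15 / 408
Defect density = 0.037 defects/KLOC

0.037 defects/KLOC


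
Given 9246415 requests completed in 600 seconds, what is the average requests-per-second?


Formula: throughput = requests / seconds
throughput = 9246415 / 600
throughput = 15410.69 requests/second

15410.69 requests/second


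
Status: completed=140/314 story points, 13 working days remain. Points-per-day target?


Formula: Required rate = Remaining points / Days left
Remaining = 314 - 140 = 174 points
Required rate = 174 / 13 = 13.38 points/day

13.38 points/day


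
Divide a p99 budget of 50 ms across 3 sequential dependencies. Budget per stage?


Formula: per_stage = total_budget / stages
per_stage = 50 / 3
per_stage = 16.67 ms

16.67 ms


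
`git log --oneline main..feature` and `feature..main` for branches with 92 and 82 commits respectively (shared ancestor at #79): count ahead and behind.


Common ancestor: commit #79
feature commits after divergence: 92 - 79 = 13
main commits after divergence: 82 - 79 = 3
feature is 13 commits ahead of main
main is 3 commits ahead of feature

feature ahead: 13, main ahead: 3


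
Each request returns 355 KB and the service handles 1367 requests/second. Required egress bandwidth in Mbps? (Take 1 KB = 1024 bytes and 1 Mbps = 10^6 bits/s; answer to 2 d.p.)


Formula: Mbps = payload_bytes * RPS * 8 / 1e6
Payload per request = 355 KB = 355 * 1024 = 363520 bytes
Total bytes/sec = 363520 * 1367 = 496931840
Total bits/sec = 496931840 * 8 = 3975454720
Mbps = 3975454720 / 1e6 = 3975.45

3975.45 Mbps


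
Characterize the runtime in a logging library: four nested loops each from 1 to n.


Reasoning: four levels of nesting
Complexity: O(n^4)

O(n^4)


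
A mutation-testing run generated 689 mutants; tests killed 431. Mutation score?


Mutation score = killed / total * 100
Mutation score = 431 / 689 * 100
Mutation score = 62.55%

62.55%


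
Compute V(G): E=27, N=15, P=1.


Formula: V(G) = E - N + 2P
V(G) = 27 - 15 + 2*1
V(G) = 12 + 2
V(G) = 14

14


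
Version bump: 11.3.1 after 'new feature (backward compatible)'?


Current: 11.3.1
Change category: 'new feature (backward compatible)' → minor bump
SemVer rule: minor bump → increment MINOR, reset PATCH to 0 (MAJOR unchanged)
New: 11.4.0

11.4.0


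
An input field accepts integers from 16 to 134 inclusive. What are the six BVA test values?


Range: [16, 134]
Boundaries: just below min, min, min+1, max-1, max, just above max
Values: [15, 16, 17, 133, 134, 135]

[15, 16, 17, 133, 134, 135]


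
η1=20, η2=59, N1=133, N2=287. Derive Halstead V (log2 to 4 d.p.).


Formula: V = N * log2(η), where N = N1 + N2 and η = η1 + η2
η = 20 + 59 = 79
N = 133 + 287 = 420
log2(79) ≈ 6.3038
V = 420 * 6.3038 = 2647.60

2647.60


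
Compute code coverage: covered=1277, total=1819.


Coverage = covered / total * 100
Coverage = 1277 / 1819 * 100
Coverage = 70.2%

70.2%


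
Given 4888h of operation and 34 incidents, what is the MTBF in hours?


Formula: MTBF = Total operating time / Number of failures
MTBF = 4888 / 34
MTBF = 143.76 hours

143.76 hours


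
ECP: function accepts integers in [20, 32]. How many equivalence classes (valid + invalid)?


Valid range: [20, 32]
Class 1: x < 20 — invalid
Class 2: 20 ≤ x ≤ 32 — valid
Class 3: x > 32 — invalid
Total equivalence classes: 3

3 equivalence classes


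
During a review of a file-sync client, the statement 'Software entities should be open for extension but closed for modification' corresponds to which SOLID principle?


This describes the Open/Closed Principle (OCP)

Open/Closed Principle (OCP)


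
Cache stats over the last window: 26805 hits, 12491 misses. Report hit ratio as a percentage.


Formula: hit rate = hits / (hits + misses) * 100
hit rate = 26805 / (26805 + 12491) * 100
hit rate = 26805 / 39296 * 100
hit rate = 68.21%

68.21%


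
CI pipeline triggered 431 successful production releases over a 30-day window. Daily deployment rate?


Formula: deployments per day = releases / days
= 431 / 30
= 14.367 deploys/day
(equivalently, 100.57 deploys/week)

14.367 deploys/day


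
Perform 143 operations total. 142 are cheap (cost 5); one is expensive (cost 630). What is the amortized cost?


Formula: Amortized cost = Total cost / Operations
Total cost = (142 * 5) + (1 * 630)
Total cost = 710 + 630 = 1340
Amortized = 1340 / 143 = 9.3706

9.3706


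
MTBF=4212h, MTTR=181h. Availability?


Availability = MTBF / (MTBF + MTTR)
Availability = 4212 / (4212 + 181)
Availability = 4212 / 4393
Availability = 95.8798%

95.8798%


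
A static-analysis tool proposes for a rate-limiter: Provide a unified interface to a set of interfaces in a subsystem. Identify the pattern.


This matches the Facade pattern

Facade


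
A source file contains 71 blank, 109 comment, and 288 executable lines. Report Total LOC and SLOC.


Total LOC = blank + comment + code
Total LOC = 71 + 109 + 288 = 468
SLOC (source only) = code = 288

Total LOC: 468, SLOC: 288


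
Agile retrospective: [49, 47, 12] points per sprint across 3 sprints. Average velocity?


Formula: Avg velocity = Total points / Number of sprints
Points: [49, 47, 12]
Sum = 49 + 47 + 12 = 108
Avg velocity = 108 / 3 = 36.0 points/sprint

36.0 points/sprint


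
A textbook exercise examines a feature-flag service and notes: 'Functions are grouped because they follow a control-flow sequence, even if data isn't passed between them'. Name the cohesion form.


Reasoning: Grouped by order of execution within a routine, not by data flow
Type: Procedural cohesion

Procedural cohesion


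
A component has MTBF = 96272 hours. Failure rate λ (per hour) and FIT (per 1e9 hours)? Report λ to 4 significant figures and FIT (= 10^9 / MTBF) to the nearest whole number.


Formula: λ = 1 / MTBF; FIT = λ × 1e9 = 1e9 / MTBF
λ = 1 / 96272 ≈ 1.039e-05 failures/hour
FIT = 1e9 / 96272 ≈ 10387 failures per 1e9 hours (nearest whole number)

λ = 1.039e-05 /h, FIT = 10387


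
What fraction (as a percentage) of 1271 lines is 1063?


Coverage = covered / total * 100
Coverage = 1063 / 1271 * 100
Coverage = 83.63%

83.63%


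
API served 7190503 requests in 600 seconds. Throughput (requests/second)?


Formula: throughput = requests / seconds
throughput = 7190503 / 600
throughput = 11984.17 requests/second

11984.17 requests/second


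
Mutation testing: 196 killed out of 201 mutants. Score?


Mutation score = killed / total * 100
Mutation score = 196 / 201 * 100
Mutation score = 97.51%

97.51%


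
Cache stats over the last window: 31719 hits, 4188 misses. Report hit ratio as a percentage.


Formula: hit rate = hits / (hits + misses) * 100
hit rate = 31719 / (31719 + 4188) * 100
hit rate = 31719 / 35907 * 100
hit rate = 88.34%

88.34%


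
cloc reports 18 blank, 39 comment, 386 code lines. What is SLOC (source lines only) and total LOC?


Total LOC = blank + comment + code
Total LOC = 18 + 39 + 386 = 443
SLOC (source only) = code = 386

Total LOC: 443, SLOC: 386


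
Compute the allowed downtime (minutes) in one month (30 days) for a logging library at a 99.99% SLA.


Formula: allowed downtime = period * (100 - SLA) / 100
Period (month (30 days)) = 43200 minutes
Unavailability fraction = (100 - 99.99) / 100
Allowed downtime = 43200 * (100 - 99.99) / 100
Allowed downtime = 4.32 minutes

4.32 minutes


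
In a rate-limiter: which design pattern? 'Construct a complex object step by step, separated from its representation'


This matches the Builder pattern

Builder


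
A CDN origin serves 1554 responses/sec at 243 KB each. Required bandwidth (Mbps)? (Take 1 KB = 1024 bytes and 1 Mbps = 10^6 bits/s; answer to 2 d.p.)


Formula: Mbps = payload_bytes * RPS * 8 / 1e6
Payload per request = 243 KB = 243 * 1024 = 248832 bytes
Total bytes/sec = 248832 * 1554 = 386684928
Total bits/sec = 386684928 * 8 = 3093479424
Mbps = 3093479424 / 1e6 = 3093.48

3093.48 Mbps


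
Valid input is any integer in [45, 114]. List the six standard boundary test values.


Range: [45, 114]
Boundaries: just below min, min, min+1, max-1, max, just above max
Values: [44, 45, 46, 113, 114, 115]

[44, 45, 46, 113, 114, 115]


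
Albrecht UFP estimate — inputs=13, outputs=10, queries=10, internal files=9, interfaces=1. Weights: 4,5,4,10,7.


UFP = EI*4 + EO*5 + EQ*4 + ILF*10 + EIF*7
UFP = 13*4 + 10*5 + 10*4 + 9*10 + 1*7
UFP = 52 + 50 + 40 + 90 + 7
UFP = 239

239


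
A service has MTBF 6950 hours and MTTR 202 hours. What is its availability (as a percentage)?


Availability = MTBF / (MTBF + MTTR)
Availability = 6950 / (6950 + 202)
Availability = 6950 / 7152
Availability = 97.1756%

97.1756%


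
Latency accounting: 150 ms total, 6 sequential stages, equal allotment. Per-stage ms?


Formula: per_stage = total_budget / stages
per_stage = 150 / 6
per_stage = 25.0 ms

25.0 ms


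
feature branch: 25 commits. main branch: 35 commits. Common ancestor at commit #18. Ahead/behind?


Common ancestor: commit #18
feature commits after divergence: 25 - 18 = 7
main commits after divergence: 35 - 18 = 17
feature is 7 commits ahead of main
main is 17 commits ahead of feature

feature ahead: 7, main ahead: 17


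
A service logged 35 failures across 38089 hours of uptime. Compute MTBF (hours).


Formula: MTBF = Total operating time / Number of failures
MTBF = 38089 / 35
MTBF = 1088.26 hours

1088.26 hours


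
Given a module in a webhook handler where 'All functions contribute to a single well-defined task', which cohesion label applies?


Reasoning: Best: single purpose
Type: Functional cohesion

Functional cohesion


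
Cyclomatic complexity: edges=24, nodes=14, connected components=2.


Formula: V(G) = E - N + 2P
V(G) = 24 - 14 + 2*2
V(G) = 10 + 4
V(G) = 14

14


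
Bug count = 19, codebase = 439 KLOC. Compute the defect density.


Defect density = defects / KLOC
Defect density = 19 / 439
Defect density = 0.043 defects/KLOC

0.043 defects/KLOC


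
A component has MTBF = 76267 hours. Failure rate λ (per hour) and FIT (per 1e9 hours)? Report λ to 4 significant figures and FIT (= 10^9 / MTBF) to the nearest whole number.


Formula: λ = 1 / MTBF; FIT = λ × 1e9 = 1e9 / MTBF
λ = 1 / 76267 ≈ 1.311e-05 failures/hour
FIT = 1e9 / 76267 ≈ 13112 failures per 1e9 hours (nearest whole number)

λ = 1.311e-05 /h, FIT = 13112


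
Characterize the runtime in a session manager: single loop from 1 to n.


Reasoning: one pass through n items
Complexity: O(n)

O(n)


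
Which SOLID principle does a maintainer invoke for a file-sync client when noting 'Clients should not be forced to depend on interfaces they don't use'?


This describes the Interface Segregation Principle (ISP)

Interface Segregation Principle (ISP)


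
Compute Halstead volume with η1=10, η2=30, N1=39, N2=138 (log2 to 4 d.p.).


Formula: V = N * log2(η), where N = N1 + N2 and η = η1 + η2
η = 10 + 30 = 40
N = 39 + 138 = 177
log2(40) ≈ 5.3219
V = 177 * 5.3219 = 941.98

941.98


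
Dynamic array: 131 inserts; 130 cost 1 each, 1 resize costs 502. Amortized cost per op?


Formula: Amortized cost = Total cost / Operations
Total cost = (130 * 1) + (1 * 502)
Total cost = 130 + 502 = 632
Amortized = 632 / 131 = 4.8244

4.8244


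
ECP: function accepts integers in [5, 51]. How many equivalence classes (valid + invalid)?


Valid range: [5, 51]
Class 1: x < 5 — invalid
Class 2: 5 ≤ x ≤ 51 — valid
Class 3: x > 51 — invalid
Total equivalence classes: 3

3 equivalence classes


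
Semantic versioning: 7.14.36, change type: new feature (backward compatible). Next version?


Current: 7.14.36
Change category: 'new feature (backward compatible)' → minor bump
SemVer rule: minor bump → increment MINOR, reset PATCH to 0 (MAJOR unchanged)
New: 7.15.0

7.15.0


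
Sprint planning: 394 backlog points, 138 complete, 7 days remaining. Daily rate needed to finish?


Formula: Required rate = Remaining points / Days left
Remaining = 394 - 138 = 256 points
Required rate = 256 / 7 = 36.57 points/day

36.57 points/day


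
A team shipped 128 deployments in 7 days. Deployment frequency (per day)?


Formula: deployments per day = releases / days
= 128 / 7
= 18.286 deploys/day
(equivalently, 128.0 deploys/week)

18.286 deploys/day


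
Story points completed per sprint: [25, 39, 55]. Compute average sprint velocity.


Formula: Avg velocity = Total points / Number of sprints
Points: [25, 39, 55]
Sum = 25 + 39 + 55 = 119
Avg velocity = 119 / 3 = 39.67 points/sprint

39.67 points/sprint


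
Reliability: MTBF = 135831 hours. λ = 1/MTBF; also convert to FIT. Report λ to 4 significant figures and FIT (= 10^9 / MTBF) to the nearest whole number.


Formula: λ = 1 / MTBF; FIT = λ × 1e9 = 1e9 / MTBF
λ = 1 / 135831 ≈ 7.362e-06 failures/hour
FIT = 1e9 / 135831 ≈ 7362 failures per 1e9 hours (nearest whole number)

λ = 7.362e-06 /h, FIT = 7362


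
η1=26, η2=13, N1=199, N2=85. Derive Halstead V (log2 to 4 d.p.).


Formula: V = N * log2(η), where N = N1 + N2 and η = η1 + η2
η = 26 + 13 = 39
N = 199 + 85 = 284
log2(39) ≈ 5.2854
V = 284 * 5.2854 = 1501.05

1501.05


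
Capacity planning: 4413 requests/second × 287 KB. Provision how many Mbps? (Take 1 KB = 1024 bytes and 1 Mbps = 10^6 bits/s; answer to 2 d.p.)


Formula: Mbps = payload_bytes * RPS * 8 / 1e6
Payload per request = 287 KB = 287 * 1024 = 293888 bytes
Total bytes/sec = 293888 * 4413 = 1296927744
Total bits/sec = 1296927744 * 8 = 10375421952
Mbps = 10375421952 / 1e6 = 10375.42

10375.42 Mbps


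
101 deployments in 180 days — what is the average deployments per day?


Formula: deployments per day = releases / days
= 101 / 180
= 0.561 deploys/day
(equivalently, 3.93 deploys/week)

0.561 deploys/day


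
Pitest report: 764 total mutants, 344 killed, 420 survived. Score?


Mutation score = killed / total * 100
Mutation score = 344 / 764 * 100
Mutation score = 45.03%

45.03%


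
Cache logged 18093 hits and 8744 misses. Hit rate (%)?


Formula: hit rate = hits / (hits + misses) * 100
hit rate = 18093 / (18093 + 8744) * 100
hit rate = 18093 / 26837 * 100
hit rate = 67.42%

67.42%


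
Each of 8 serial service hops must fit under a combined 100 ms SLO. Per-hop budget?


Formula: per_stage = total_budget / stages
per_stage = 100 / 8
per_stage = 12.5 ms

12.5 ms


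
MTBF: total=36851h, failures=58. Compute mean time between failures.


Formula: MTBF = Total operating time / Number of failures
MTBF = 36851 / 58
MTBF = 635.36 hours

635.36 hours


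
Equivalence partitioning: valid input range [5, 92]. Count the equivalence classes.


Valid range: [5, 92]
Class 1: x < 5 — invalid
Class 2: 5 ≤ x ≤ 92 — valid
Class 3: x > 92 — invalid
Total equivalence classes: 3

3 equivalence classes


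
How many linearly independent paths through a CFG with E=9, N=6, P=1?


Formula: V(G) = E - N + 2P
V(G) = 9 - 6 + 2*1
V(G) = 3 + 2
V(G) = 5

5


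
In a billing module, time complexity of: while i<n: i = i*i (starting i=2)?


Reasoning: squaring drives double-exponential growth; iterations ~ log log n
Complexity: O(log log n)

O(log log n)


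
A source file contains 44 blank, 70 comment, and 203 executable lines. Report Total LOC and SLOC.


Total LOC = blank + comment + code
Total LOC = 44 + 70 + 203 = 317
SLOC (source only) = code = 203

Total LOC: 317, SLOC: 203


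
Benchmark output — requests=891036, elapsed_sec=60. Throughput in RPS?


Formula: throughput = requests / seconds
throughput = 891036 / 60
throughput = 14850.6 requests/second

14850.6 requests/second


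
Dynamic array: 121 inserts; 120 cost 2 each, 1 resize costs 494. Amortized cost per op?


Formula: Amortized cost = Total cost / Operations
Total cost = (120 * 2) + (1 * 494)
Total cost = 240 + 494 = 734
Amortized = 734 / 121 = 6.0661

6.0661


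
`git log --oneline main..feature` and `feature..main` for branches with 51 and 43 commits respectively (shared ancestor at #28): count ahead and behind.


Common ancestor: commit #28
feature commits after divergence: 51 - 28 = 23
main commits after divergence: 43 - 28 = 15
feature is 23 commits ahead of main
main is 15 commits ahead of feature

feature ahead: 23, main ahead: 15


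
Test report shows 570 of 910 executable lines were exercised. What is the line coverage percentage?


Coverage = covered / total * 100
Coverage = 570 / 910 * 100
Coverage = 62.64%

62.64%


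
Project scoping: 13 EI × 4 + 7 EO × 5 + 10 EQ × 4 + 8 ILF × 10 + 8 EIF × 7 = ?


UFP = EI*4 + EO*5 + EQ*4 + ILF*10 + EIF*7
UFP = 13*4 + 7*5 + 10*4 + 8*10 + 8*7
UFP = 52 + 35 + 40 + 80 + 56
UFP = 263

263


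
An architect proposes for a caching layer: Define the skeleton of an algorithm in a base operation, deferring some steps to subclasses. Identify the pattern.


This matches the Template Method pattern

Template Method


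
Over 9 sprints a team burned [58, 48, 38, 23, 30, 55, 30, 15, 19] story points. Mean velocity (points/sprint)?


Formula: Avg velocity = Total points / Number of sprints
Points: [58, 48, 38, 23, 30, 55, 30, 15, 19]
Sum = 58 + 48 + 38 + 23 + 30 + 55 + 30 + 15 + 19 = 316
Avg velocity = 316 / 9 = 35.11 points/sprint

35.11 points/sprint


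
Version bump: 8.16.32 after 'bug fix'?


Current: 8.16.32
Change category: 'bug fix' → patch bump
SemVer rule: patch bump → increment PATCH (MAJOR and MINOR unchanged)
New: 8.16.33

8.16.33


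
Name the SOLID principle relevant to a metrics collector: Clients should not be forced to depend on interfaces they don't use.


This describes the Interface Segregation Principle (ISP)

Interface Segregation Principle (ISP)


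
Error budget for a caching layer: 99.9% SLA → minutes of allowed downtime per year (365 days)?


Formula: allowed downtime = period * (100 - SLA) / 100
Period (year (365 days)) = 525600 minutes
Unavailability fraction = (100 - 99.9) / 100
Allowed downtime = 525600 * (100 - 99.9) / 100
Allowed downtime = 525.6 minutes

525.6 minutes


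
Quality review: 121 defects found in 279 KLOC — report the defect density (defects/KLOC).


Defect density = defects / KLOC
Defect density = 121 / 279
Defect density = 0.434 defects/KLOC

0.434 defects/KLOC


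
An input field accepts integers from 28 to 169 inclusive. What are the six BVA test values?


Range: [28, 169]
Boundaries: just below min, min, min+1, max-1, max, just above max
Values: [27, 28, 29, 168, 169, 170]

[27, 28, 29, 168, 169, 170]


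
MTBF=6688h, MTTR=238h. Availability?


Availability = MTBF / (MTBF + MTTR)
Availability = 6688 / (6688 + 238)
Availability = 6688 / 6926
Availability = 96.5637%

96.5637%


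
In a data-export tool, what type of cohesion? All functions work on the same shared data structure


Reasoning: Functions share data
Type: Communicational cohesion

Communicational cohesion


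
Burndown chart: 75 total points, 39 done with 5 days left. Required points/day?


Formula: Required rate = Remaining points / Days left
Remaining = 75 - 39 = 36 points
Required rate = 36 / 5 = 7.2 points/day

7.2 points/day


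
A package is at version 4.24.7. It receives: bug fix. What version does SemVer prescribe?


Current: 4.24.7
Change category: 'bug fix' → patch bump
SemVer rule: patch bump → increment PATCH (MAJOR and MINOR unchanged)
New: 4.24.8

4.24.8


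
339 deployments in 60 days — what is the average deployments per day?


Formula: deployments per day = releases / days
= 339 / 60
= 5.65 deploys/day
(equivalently, 39.55 deploys/week)

5.65 deploys/day


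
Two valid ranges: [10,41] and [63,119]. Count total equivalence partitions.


Valid ranges: [10,41] and [63,119]
Class 1: x < 10 — invalid
Class 2: 10 ≤ x ≤ 41 — valid
Class 3: 41 < x < 63 — invalid (gap between ranges)
Class 4: 63 ≤ x ≤ 119 — valid
Class 5: x > 119 — invalid
Total equivalence classes: 5

5 equivalence classes


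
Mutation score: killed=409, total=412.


Mutation score = killed / total * 100
Mutation score = 409 / 412 * 100
Mutation score = 99.27%

99.27%


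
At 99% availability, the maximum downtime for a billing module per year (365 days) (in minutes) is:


Formula: allowed downtime = period * (100 - SLA) / 100
Period (year (365 days)) = 525600 minutes
Unavailability fraction = (100 - 99.0) / 100
Allowed downtime = 525600 * (100 - 99.0) / 100
Allowed downtime = 5256.0 minutes

5256.0 minutes


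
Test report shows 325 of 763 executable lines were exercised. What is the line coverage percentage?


Coverage = covered / total * 100
Coverage = 325 / 763 * 100
Coverage = 42.6%

42.6%


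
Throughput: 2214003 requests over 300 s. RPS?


Formula: throughput = requests / seconds
throughput = 2214003 / 300
throughput = 7380.01 requests/second

7380.01 requests/second


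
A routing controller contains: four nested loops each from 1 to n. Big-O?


Reasoning: four levels of nesting
Complexity: O(n^4)

O(n^4)


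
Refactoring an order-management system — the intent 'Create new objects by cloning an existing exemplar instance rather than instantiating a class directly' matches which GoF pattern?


This matches the Prototype pattern

Prototype


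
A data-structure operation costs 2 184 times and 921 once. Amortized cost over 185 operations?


Formula: Amortized cost = Total cost / Operations
Total cost = (184 * 2) + (1 * 921)
Total cost = 368 + 921 = 1289
Amortized = 1289 / 185 = 6.9676

6.9676


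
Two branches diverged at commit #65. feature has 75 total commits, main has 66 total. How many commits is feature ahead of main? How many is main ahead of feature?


Common ancestor: commit #65
feature commits after divergence: 75 - 65 = 10
main commits after divergence: 66 - 65 = 1
feature is 10 commits ahead of main
main is 1 commits ahead of feature

feature ahead: 10, main ahead: 1


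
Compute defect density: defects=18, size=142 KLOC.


Defect density = defects / KLOC
Defect density = 18 / 142
Defect density = 0.127 defects/KLOC

0.127 defects/KLOC


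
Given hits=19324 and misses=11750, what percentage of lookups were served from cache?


Formula: hit rate = hits / (hits + misses) * 100
hit rate = 19324 / (19324 + 11750) * 100
hit rate = 19324 / 31074 * 100
hit rate = 62.19%

62.19%


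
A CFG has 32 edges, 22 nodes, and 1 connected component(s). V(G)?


Formula: V(G) = E - N + 2P
V(G) = 32 - 22 + 2*1
V(G) = 10 + 2
V(G) = 12

12


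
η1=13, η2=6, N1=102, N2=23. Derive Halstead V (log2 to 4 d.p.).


Formula: V = N * log2(η), where N = N1 + N2 and η = η1 + η2
η = 13 + 6 = 19
N = 102 + 23 = 125
log2(19) ≈ 4.2479
V = 125 * 4.2479 = 530.99

530.99


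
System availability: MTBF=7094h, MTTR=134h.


Availability = MTBF / (MTBF + MTTR)
Availability = 7094 / (7094 + 134)
Availability = 7094 / 7228
Availability = 98.1461%

98.1461%


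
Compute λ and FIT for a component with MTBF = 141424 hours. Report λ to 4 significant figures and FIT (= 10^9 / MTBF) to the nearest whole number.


Formula: λ = 1 / MTBF; FIT = λ × 1e9 = 1e9 / MTBF
λ = 1 / 141424 ≈ 7.071e-06 failures/hour
FIT = 1e9 / 141424 ≈ 7071 failures per 1e9 hours (nearest whole number)

λ = 7.071e-06 /h, FIT = 7071


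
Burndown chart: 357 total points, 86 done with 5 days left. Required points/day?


Formula: Required rate = Remaining points / Days left
Remaining = 357 - 86 = 271 points
Required rate = 271 / 5 = 54.2 points/day

54.2 points/day


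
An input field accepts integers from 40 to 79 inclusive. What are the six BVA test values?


Range: [40, 79]
Boundaries: just below min, min, min+1, max-1, max, just above max
Values: [39, 40, 41, 78, 79, 80]

[39, 40, 41, 78, 79, 80]


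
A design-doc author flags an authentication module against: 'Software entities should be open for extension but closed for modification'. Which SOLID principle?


This describes the Open/Closed Principle (OCP)

Open/Closed Principle (OCP)


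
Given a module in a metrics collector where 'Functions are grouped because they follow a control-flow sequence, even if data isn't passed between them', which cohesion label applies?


Reasoning: Grouped by order of execution within a routine, not by data flow
Type: Procedural cohesion

Procedural cohesion


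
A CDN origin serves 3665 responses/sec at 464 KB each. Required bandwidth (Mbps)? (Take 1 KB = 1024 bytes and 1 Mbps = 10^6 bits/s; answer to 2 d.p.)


Formula: Mbps = payload_bytes * RPS * 8 / 1e6
Payload per request = 464 KB = 464 * 1024 = 475136 bytes
Total bytes/sec = 475136 * 3665 = 1741373440
Total bits/sec = 1741373440 * 8 = 13930987520
Mbps = 13930987520 / 1e6 = 13930.99

13930.99 Mbps


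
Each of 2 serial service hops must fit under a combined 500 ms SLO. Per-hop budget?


Formula: per_stage = total_budget / stages
per_stage = 500 / 2
per_stage = 250.0 ms

250.0 ms


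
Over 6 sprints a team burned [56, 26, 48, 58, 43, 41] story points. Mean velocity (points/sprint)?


Formula: Avg velocity = Total points / Number of sprints
Points: [56, 26, 48, 58, 43, 41]
Sum = 56 + 26 + 48 + 58 + 43 + 41 = 272
Avg velocity = 272 / 6 = 45.33 points/sprint

45.33 points/sprint


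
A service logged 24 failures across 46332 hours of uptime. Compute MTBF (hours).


Formula: MTBF = Total operating time / Number of failures
MTBF = 46332 / 24
MTBF = 1930.5 hours

1930.5 hours


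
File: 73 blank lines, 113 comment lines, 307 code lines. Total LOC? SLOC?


Total LOC = blank + comment + code
Total LOC = 73 + 113 + 307 = 493
SLOC (source only) = code = 307

Total LOC: 493, SLOC: 307


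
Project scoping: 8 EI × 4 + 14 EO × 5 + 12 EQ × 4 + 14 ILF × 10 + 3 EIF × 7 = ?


UFP = EI*4 + EO*5 + EQ*4 + ILF*10 + EIF*7
UFP = 8*4 + 14*5 + 12*4 + 14*10 + 3*7
UFP = 32 + 70 + 48 + 140 + 21
UFP = 311

311


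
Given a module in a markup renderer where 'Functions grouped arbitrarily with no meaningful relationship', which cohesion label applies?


Reasoning: Worst: random grouping
Type: Coincidental cohesion

Coincidental cohesion


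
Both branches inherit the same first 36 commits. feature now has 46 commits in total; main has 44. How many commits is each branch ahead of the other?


Common ancestor: commit #36
feature commits after divergence: 46 - 36 = 10
main commits after divergence: 44 - 36 = 8
feature is 10 commits ahead of main
main is 8 commits ahead of feature

feature ahead: 10, main ahead: 8


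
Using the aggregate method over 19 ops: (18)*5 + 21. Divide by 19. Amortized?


Formula: Amortized cost = Total cost / Operations
Total cost = (18 * 5) + (1 * 21)
Total cost = 90 + 21 = 111
Amortized = 111 / 19 = 5.8421

5.8421


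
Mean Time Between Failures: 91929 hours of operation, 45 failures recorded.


Formula: MTBF = Total operating time / Number of failures
MTBF = 91929 / 45
MTBF = 2042.87 hours

2042.87 hours


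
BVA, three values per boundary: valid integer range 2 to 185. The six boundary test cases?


Range: [2, 185]
Boundaries: just below min, min, min+1, max-1, max, just above max
Values: [1, 2, 3, 184, 185, 186]

[1, 2, 3, 184, 185, 186]


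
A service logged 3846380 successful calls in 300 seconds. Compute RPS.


Formula: throughput = requests / seconds
throughput = 3846380 / 300
throughput = 12821.27 requests/second

12821.27 requests/second


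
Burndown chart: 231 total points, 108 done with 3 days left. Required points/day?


Formula: Required rate = Remaining points / Days left
Remaining = 231 - 108 = 123 points
Required rate = 123 / 3 = 41.0 points/day

41.0 points/day


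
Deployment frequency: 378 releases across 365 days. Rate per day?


Formula: deployments per day = releases / days
= 378 / 365
= 1.036 deploys/day
(equivalently, 7.25 deploys/week)

1.036 deploys/day


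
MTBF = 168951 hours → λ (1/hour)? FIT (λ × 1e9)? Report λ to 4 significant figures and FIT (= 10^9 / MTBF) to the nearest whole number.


Formula: λ = 1 / MTBF; FIT = λ × 1e9 = 1e9 / MTBF
λ = 1 / 168951 ≈ 5.919e-06 failures/hour
FIT = 1e9 / 168951 ≈ 5919 failures per 1e9 hours (nearest whole number)

λ = 5.919e-06 /h, FIT = 5919


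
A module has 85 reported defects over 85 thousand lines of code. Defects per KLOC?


Defect density = defects / KLOC
Defect density = 85 / 85
Defect density = 1.0 defects/KLOC

1.0 defects/KLOC


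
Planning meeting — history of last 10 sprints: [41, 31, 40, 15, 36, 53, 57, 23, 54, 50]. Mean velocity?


Formula: Avg velocity = Total points / Number of sprints
Points: [41, 31, 40, 15, 36, 53, 57, 23, 54, 50]
Sum = 41 + 31 + 40 + 15 + 36 + 53 + 57 + 23 + 54 + 50 = 400
Avg velocity = 400 / 10 = 40.0 points/sprint

40.0 points/sprint


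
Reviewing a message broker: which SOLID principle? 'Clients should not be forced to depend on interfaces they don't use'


This describes the Interface Segregation Principle (ISP)

Interface Segregation Principle (ISP)


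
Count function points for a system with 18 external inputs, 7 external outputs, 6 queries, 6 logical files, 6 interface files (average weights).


UFP = EI*4 + EO*5 + EQ*4 + ILF*10 + EIF*7
UFP = 18*4 + 7*5 + 6*4 + 6*10 + 6*7
UFP = 72 + 35 + 24 + 60 + 42
UFP = 233

233


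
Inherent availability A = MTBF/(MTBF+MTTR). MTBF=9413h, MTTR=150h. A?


Availability = MTBF / (MTBF + MTTR)
Availability = 9413 / (9413 + 150)
Availability = 9413 / 9563
Availability = 98.4315%

98.4315%


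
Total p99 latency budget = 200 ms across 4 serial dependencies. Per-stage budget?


Formula: per_stage = total_budget / stages
per_stage = 200 / 4
per_stage = 50.0 ms

50.0 ms


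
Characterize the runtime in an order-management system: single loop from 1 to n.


Reasoning: one pass through n items
Complexity: O(n)

O(n)


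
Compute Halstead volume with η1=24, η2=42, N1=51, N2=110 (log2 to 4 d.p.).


Formula: V = N * log2(η), where N = N1 + N2 and η = η1 + η2
η = 24 + 42 = 66
N = 51 + 110 = 161
log2(66) ≈ 6.0444
V = 161 * 6.0444 = 973.15

973.15


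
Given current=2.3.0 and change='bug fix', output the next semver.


Current: 2.3.0
Change category: 'bug fix' → patch bump
SemVer rule: patch bump → increment PATCH (MAJOR and MINOR unchanged)
New: 2.3.1

2.3.1


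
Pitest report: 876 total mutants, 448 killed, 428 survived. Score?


Mutation score = killed / total * 100
Mutation score = 448 / 876 * 100
Mutation score = 51.14%

51.14%


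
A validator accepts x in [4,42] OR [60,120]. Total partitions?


Valid ranges: [4,42] and [60,120]
Class 1: x < 4 — invalid
Class 2: 4 ≤ x ≤ 42 — valid
Class 3: 42 < x < 60 — invalid (gap between ranges)
Class 4: 60 ≤ x ≤ 120 — valid
Class 5: x > 120 — invalid
Total equivalence classes: 5

5 equivalence classes


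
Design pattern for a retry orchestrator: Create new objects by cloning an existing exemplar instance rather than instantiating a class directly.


This matches the Prototype pattern

Prototype


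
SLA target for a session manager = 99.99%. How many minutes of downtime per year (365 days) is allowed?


Formula: allowed downtime = period * (100 - SLA) / 100
Period (year (365 days)) = 525600 minutes
Unavailability fraction = (100 - 99.99) / 100
Allowed downtime = 525600 * (100 - 99.99) / 100
Allowed downtime = 52.56 minutes

52.56 minutes


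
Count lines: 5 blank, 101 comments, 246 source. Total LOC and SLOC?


Total LOC = blank + comment + code
Total LOC = 5 + 101 + 246 = 352
SLOC (source only) = code = 246

Total LOC: 352, SLOC: 246


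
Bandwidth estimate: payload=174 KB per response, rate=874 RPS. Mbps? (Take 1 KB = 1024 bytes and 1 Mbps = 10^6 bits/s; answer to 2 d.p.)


Formula: Mbps = payload_bytes * RPS * 8 / 1e6
Payload per request = 174 KB = 174 * 1024 = 178176 bytes
Total bytes/sec = 178176 * 874 = 155725824
Total bits/sec = 155725824 * 8 = 1245806592
Mbps = 1245806592 / 1e6 = 1245.81

1245.81 Mbps


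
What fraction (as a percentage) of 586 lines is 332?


Coverage = covered / total * 100
Coverage = 332 / 586 * 100
Coverage = 56.66%

56.66%


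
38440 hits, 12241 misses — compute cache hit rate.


Formula: hit rate = hits / (hits + misses) * 100
hit rate = 38440 / (38440 + 12241) * 100
hit rate = 38440 / 50681 * 100
hit rate = 75.85%

75.85%


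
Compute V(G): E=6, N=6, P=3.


Formula: V(G) = E - N + 2P
V(G) = 6 - 6 + 2*3
V(G) = 0 + 6
V(G) = 6

6


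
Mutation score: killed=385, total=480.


Mutation score = killed / total * 100
Mutation score = 385 / 480 * 100
Mutation score = 80.21%

80.21%


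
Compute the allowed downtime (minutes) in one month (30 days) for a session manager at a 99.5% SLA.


Formula: allowed downtime = period * (100 - SLA) / 100
Period (month (30 days)) = 43200 minutes
Unavailability fraction = (100 - 99.5) / 100
Allowed downtime = 43200 * (100 - 99.5) / 100
Allowed downtime = 216.0 minutes

216.0 minutes


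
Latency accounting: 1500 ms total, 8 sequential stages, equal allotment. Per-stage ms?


Formula: per_stage = total_budget / stages
per_stage = 1500 / 8
per_stage = 187.5 ms

187.5 ms


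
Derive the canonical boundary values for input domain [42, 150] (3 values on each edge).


Range: [42, 150]
Boundaries: just below min, min, min+1, max-1, max, just above max
Values: [41, 42, 43, 149, 150, 151]

[41, 42, 43, 149, 150, 151]


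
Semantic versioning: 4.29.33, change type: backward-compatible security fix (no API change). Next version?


Current: 4.29.33
Change category: 'backward-compatible security fix (no API change)' → patch bump
SemVer rule: patch bump → increment PATCH (MAJOR and MINOR unchanged)
New: 4.29.34

4.29.34


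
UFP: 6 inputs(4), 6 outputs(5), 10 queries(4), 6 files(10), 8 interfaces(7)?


UFP = EI*4 + EO*5 + EQ*4 + ILF*10 + EIF*7
UFP = 6*4 + 6*5 + 10*4 + 6*10 + 8*7
UFP = 24 + 30 + 40 + 60 + 56
UFP = 210

210


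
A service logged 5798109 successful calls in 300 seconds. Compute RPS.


Formula: throughput = requests / seconds
throughput = 5798109 / 300
throughput = 19327.03 requests/second

19327.03 requests/second


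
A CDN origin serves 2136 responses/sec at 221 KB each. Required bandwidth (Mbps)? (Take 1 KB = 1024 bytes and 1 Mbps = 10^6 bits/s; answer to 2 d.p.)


Formula: Mbps = payload_bytes * RPS * 8 / 1e6
Payload per request = 221 KB = 221 * 1024 = 226304 bytes
Total bytes/sec = 226304 * 2136 = 483385344
Total bits/sec = 483385344 * 8 = 3867082752
Mbps = 3867082752 / 1e6 = 3867.08

3867.08 Mbps


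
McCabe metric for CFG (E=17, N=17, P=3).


Formula: V(G) = E - N + 2P
V(G) = 17 - 17 + 2*3
V(G) = 0 + 6
V(G) = 6

6


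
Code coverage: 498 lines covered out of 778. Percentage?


Coverage = covered / total * 100
Coverage = 498 / 778 * 100
Coverage = 64.01%

64.01%


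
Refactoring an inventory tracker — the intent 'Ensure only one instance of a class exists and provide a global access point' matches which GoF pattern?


This matches the Singleton pattern

Singleton


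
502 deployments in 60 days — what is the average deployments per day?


Formula: deployments per day = releases / days
= 502 / 60
= 8.367 deploys/day
(equivalently, 58.57 deploys/week)

8.367 deploys/day


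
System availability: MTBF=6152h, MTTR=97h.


Availability = MTBF / (MTBF + MTTR)
Availability = 6152 / (6152 + 97)
Availability = 6152 / 6249
Availability = 98.4478%

98.4478%


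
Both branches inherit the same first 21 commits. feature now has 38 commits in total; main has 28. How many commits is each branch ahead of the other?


Common ancestor: commit #21
feature commits after divergence: 38 - 21 = 17
main commits after divergence: 28 - 21 = 7
feature is 17 commits ahead of main
main is 7 commits ahead of feature

feature ahead: 17, main ahead: 7


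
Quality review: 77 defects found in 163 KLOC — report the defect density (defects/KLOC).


Defect density = defects / KLOC
Defect density = 77 / 163
Defect density = 0.472 defects/KLOC

0.472 defects/KLOC


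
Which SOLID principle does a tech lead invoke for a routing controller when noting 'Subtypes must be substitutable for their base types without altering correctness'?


This describes the Liskov Substitution Principle (LSP)

Liskov Substitution Principle (LSP)


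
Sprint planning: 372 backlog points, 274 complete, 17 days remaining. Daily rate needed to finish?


Formula: Required rate = Remaining points / Days left
Remaining = 372 - 274 = 98 points
Required rate = 98 / 17 = 5.76 points/day

5.76 points/day


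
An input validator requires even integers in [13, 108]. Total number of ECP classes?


Constraint: even integers in [13, 108]
Class 1: x < 13 — out-of-range invalid
Class 2: x in [13,108] but odd — wrong type invalid
Class 3: x in [13,108] and even — valid
Class 4: x > 108 — out-of-range invalid
Total equivalence classes: 4

4 equivalence classes


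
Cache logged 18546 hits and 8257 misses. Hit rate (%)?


Formula: hit rate = hits / (hits + misses) * 100
hit rate = 18546 / (18546 + 8257) * 100
hit rate = 18546 / 26803 * 100
hit rate = 69.19%

69.19%
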